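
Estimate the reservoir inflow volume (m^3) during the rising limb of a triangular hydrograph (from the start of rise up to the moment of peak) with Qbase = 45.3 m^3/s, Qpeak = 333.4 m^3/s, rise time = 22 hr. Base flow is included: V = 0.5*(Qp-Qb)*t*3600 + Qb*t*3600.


V = 0.5*(333.4 - 45.3)*22*3600 + 45.3*22*3600 = 1.4997e+07 m^3


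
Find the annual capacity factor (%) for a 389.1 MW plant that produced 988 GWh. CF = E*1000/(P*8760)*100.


CF = 988 * 1000 / (389.1 * 8760) * 100 = 28.9862 %


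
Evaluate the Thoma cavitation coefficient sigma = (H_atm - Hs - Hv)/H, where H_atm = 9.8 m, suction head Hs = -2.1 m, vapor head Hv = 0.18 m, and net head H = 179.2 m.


sigma = (9.8 - (-2.1) - 0.18) / 179.2 = 0.0654


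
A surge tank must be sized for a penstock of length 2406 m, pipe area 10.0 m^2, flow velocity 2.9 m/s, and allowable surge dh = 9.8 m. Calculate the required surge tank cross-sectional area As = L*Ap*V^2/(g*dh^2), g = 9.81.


As = 2406 * 10.0 * 2.9^2 / (9.81 * 9.8^2) = 214.7684 m^2


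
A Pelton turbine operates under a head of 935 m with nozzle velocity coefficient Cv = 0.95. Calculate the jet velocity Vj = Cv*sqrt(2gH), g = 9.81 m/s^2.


Vj = 0.95 * sqrt(2*9.81*935) = 128.6705 m/s


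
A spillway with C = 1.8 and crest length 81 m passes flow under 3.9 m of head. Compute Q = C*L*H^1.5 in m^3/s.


Q = 1.8 * 81 * 3.9^1.5 = 1122.9345 m^3/s


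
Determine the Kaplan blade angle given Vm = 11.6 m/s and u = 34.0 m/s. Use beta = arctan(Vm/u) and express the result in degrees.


beta = arctan(11.6 / 34.0) = 18.8384 degrees


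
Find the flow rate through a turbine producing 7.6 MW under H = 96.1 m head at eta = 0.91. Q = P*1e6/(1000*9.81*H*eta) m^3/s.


Q = 7.6 * 1e6 / (1000 * 9.81 * 96.1 * 0.91) = 8.8589 m^3/s


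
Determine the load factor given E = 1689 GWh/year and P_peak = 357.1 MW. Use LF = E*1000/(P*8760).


LF = 1689 * 1000 / (357.1 * 8760) = 0.5399


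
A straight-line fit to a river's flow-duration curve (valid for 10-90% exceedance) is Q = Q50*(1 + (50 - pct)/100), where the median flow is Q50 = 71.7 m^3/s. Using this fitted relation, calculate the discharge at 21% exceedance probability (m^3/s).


Q = 71.7 * (1 + (50 - 21)/100) = 92.4930 m^3/s


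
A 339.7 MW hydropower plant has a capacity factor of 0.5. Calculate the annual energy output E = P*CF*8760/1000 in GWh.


E = 339.7 * 0.5 * 8760 / 1000 = 1487.8860 GWh


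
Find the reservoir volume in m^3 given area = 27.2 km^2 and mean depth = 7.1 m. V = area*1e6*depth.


V = 27.2 * 1e6 * 7.1 = 1.9312e+08 m^3


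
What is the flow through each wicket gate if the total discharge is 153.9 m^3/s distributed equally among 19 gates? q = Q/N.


q = 153.9 / 19 = 8.1000 m^3/s


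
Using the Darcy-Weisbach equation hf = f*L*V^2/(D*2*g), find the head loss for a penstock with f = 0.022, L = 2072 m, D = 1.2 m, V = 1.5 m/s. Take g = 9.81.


hf = 0.022 * 2072 * 1.5^2 / (1.2 * 2 * 9.81) = 4.3563 m


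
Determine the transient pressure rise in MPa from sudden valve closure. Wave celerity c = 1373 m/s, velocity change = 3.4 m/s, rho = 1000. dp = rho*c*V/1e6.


dp = 1000 * 1373 * 3.4 / 1e6 = 4.6682 MPa


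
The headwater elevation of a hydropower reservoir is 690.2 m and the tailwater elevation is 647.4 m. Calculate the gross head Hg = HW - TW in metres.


Hg = 690.2 - 647.4 = 42.8000 m


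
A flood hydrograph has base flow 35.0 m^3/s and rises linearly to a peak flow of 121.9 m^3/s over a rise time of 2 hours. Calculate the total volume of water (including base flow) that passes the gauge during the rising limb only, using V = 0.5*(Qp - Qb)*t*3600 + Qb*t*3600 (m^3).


V = 0.5*(121.9 - 35.0)*2*3600 + 35.0*2*3600 = 564840.0000 m^3


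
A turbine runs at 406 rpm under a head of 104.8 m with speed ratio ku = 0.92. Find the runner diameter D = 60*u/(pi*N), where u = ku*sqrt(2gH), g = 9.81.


u = 0.92 * sqrt(2*9.81*104.8) = 41.7175 m/s
D = 60 * 41.7175 / (pi * 406) = 1.9624 m


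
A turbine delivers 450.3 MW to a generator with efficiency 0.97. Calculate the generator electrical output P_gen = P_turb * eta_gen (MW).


P_gen = 450.3 * 0.97 = 436.7910 MW


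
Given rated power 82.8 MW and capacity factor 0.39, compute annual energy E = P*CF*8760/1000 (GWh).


E = 82.8 * 0.39 * 8760 / 1000 = 282.8779 GWh


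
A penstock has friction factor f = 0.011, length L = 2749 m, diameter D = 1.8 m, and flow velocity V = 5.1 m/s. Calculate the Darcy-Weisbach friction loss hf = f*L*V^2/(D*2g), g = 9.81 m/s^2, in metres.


hf = 0.011 * 2749 * 5.1^2 / (1.8 * 2 * 9.81) = 22.2708 m


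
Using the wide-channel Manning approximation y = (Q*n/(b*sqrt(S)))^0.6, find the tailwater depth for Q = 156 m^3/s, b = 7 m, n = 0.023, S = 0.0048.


y = (156 * 0.023 / (7 * 0.0048^0.5))^0.6 = 3.3226 m


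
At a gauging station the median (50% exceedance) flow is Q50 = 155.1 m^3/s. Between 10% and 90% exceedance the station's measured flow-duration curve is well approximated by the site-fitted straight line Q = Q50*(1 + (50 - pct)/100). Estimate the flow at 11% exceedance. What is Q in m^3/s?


Q = 155.1 * (1 + (50 - 11)/100) = 215.5890 m^3/s


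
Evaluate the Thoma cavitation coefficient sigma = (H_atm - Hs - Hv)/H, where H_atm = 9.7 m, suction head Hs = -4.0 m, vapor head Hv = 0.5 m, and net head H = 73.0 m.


sigma = (9.7 - (-4.0) - 0.5) / 73.0 = 0.1808


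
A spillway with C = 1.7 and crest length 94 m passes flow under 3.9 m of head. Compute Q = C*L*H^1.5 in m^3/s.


Q = 1.7 * 94 * 3.9^1.5 = 1230.7609 m^3/s


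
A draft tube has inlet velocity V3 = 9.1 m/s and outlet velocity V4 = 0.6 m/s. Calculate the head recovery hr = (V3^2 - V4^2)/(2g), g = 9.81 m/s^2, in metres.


hr = (9.1^2 - 0.6^2) / (2*9.81) = 4.2023 m


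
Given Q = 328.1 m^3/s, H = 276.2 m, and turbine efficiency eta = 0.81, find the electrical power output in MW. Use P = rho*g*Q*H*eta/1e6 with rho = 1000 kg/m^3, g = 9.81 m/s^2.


P = 1000 * 9.81 * 328.1 * 276.2 * 0.81 / 1e6 = 720.0853 MW


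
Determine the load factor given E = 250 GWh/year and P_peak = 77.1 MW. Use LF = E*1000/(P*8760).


LF = 250 * 1000 / (77.1 * 8760) = 0.3702


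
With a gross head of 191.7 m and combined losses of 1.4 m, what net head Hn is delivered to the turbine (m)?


Hn = 191.7 - 1.4 = 190.3000 m


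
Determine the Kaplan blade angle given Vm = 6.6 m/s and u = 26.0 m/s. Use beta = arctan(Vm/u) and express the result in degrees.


beta = arctan(6.6 / 26.0) = 14.2435 degrees


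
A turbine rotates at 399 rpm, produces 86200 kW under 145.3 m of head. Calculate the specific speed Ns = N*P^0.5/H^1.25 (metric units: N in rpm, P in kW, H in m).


Ns = 399 * 86200^0.5 / 145.3^1.25 = 232.2173


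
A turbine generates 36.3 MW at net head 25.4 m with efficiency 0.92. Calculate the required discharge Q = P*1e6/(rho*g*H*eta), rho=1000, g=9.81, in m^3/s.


Q = 36.3 * 1e6 / (1000 * 9.81 * 25.4 * 0.92) = 158.3493 m^3/s


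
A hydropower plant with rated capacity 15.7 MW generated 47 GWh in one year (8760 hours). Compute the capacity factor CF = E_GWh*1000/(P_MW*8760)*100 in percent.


CF = 47 * 1000 / (15.7 * 8760) * 100 = 34.1739 %


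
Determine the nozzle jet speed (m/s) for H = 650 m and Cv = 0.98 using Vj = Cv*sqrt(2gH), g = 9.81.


Vj = 0.98 * sqrt(2*9.81*650) = 110.6706 m/s


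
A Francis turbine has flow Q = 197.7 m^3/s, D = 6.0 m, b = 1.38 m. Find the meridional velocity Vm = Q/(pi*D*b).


Vm = 197.7 / (pi * 6.0 * 1.38) = 7.6002 m/s


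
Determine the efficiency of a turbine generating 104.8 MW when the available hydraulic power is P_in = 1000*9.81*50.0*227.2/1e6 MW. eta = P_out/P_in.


P_in = 1000 * 9.81 * 50.0 * 227.2 / 1e6 = 111.4416 MW
eta = 104.8 / 111.4416 = 0.9404


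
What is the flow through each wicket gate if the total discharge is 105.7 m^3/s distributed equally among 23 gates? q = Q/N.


q = 105.7 / 23 = 4.5957 m^3/s


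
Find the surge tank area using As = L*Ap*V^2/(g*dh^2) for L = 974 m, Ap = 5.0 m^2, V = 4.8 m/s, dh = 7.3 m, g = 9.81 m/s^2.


As = 974 * 5.0 * 4.8^2 / (9.81 * 7.3^2) = 214.6331 m^2


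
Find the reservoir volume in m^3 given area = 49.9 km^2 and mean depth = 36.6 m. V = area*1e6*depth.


V = 49.9 * 1e6 * 36.6 = 1.8263e+09 m^3


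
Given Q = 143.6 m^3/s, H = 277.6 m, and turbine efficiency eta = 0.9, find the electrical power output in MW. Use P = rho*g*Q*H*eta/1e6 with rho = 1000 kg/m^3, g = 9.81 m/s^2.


P = 1000 * 9.81 * 143.6 * 277.6 * 0.9 / 1e6 = 351.9536 MW


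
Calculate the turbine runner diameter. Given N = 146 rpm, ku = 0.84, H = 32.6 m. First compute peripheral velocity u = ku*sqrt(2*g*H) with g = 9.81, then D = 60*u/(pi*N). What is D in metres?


u = 0.84 * sqrt(2*9.81*32.6) = 21.2441 m/s
D = 60 * 21.2441 / (pi * 146) = 2.7790 m


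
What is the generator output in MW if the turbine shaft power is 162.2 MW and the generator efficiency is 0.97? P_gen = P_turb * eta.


P_gen = 162.2 * 0.97 = 157.3340 MW


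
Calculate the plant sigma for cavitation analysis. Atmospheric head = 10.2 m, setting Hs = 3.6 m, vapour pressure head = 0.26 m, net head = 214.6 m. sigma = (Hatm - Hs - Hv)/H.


sigma = (10.2 - 3.6 - 0.26) / 214.6 = 0.0295


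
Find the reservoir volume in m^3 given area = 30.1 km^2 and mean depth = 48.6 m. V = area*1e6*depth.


V = 30.1 * 1e6 * 48.6 = 1.4629e+09 m^3


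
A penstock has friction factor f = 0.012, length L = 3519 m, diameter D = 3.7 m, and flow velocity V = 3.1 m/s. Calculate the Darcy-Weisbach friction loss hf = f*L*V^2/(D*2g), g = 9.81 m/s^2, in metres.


hf = 0.012 * 3519 * 3.1^2 / (3.7 * 2 * 9.81) = 5.5901 m


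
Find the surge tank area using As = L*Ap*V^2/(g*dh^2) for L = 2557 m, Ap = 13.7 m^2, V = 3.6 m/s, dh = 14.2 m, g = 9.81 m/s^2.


As = 2557 * 13.7 * 3.6^2 / (9.81 * 14.2^2) = 229.5147 m^2


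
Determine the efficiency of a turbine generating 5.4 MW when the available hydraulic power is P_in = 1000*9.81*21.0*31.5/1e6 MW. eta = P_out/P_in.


P_in = 1000 * 9.81 * 21.0 * 31.5 / 1e6 = 6.4893 MW
eta = 5.4 / 6.4893 = 0.8321


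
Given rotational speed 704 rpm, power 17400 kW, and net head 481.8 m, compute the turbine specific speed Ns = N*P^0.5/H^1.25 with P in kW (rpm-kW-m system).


Ns = 704 * 17400^0.5 / 481.8^1.25 = 41.1400


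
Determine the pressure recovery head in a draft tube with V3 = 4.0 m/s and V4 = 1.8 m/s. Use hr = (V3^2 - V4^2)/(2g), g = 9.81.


hr = (4.0^2 - 1.8^2) / (2*9.81) = 0.6504 m


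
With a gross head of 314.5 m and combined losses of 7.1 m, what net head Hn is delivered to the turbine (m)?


Hn = 314.5 - 7.1 = 307.4000 m


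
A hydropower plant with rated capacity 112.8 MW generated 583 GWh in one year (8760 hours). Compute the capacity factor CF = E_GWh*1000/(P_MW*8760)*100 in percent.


CF = 583 * 1000 / (112.8 * 8760) * 100 = 59.0005 %


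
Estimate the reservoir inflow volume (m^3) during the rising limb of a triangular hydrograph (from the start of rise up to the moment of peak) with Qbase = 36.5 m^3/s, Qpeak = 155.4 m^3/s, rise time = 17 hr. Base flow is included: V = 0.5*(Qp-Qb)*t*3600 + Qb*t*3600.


V = 0.5*(155.4 - 36.5)*17*3600 + 36.5*17*3600 = 5.8721e+06 m^3


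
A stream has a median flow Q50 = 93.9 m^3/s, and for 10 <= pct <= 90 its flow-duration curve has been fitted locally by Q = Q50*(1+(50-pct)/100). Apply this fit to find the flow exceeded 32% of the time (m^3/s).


Q = 93.9 * (1 + (50 - 32)/100) = 110.8020 m^3/s


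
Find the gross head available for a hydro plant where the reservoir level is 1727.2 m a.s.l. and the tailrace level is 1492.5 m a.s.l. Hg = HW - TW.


Hg = 1727.2 - 1492.5 = 234.7000 m


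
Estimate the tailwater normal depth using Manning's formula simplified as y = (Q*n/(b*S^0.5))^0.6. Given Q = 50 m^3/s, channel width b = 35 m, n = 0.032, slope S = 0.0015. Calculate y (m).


y = (50 * 0.032 / (35 * 0.0015^0.5))^0.6 = 1.1046 m


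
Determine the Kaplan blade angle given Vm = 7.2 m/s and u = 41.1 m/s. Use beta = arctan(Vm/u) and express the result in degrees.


beta = arctan(7.2 / 41.1) = 9.9364 degrees


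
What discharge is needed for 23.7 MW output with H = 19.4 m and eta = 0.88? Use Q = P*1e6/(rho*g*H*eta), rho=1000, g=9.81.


Q = 23.7 * 1e6 / (1000 * 9.81 * 19.4 * 0.88) = 141.5125 m^3/s


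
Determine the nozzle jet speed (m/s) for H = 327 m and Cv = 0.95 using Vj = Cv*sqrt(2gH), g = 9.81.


Vj = 0.95 * sqrt(2*9.81*327) = 76.0934 m/s


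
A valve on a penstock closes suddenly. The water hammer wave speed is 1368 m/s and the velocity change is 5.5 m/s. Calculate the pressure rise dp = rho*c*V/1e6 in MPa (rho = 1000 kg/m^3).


dp = 1000 * 1368 * 5.5 / 1e6 = 7.5240 MPa


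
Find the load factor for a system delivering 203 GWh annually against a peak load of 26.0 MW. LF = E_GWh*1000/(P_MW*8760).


LF = 203 * 1000 / (26.0 * 8760) = 0.8913


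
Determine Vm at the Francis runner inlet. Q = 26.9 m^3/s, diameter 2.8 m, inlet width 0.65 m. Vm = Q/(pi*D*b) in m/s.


Vm = 26.9 / (pi * 2.8 * 0.65) = 4.7047 m/s


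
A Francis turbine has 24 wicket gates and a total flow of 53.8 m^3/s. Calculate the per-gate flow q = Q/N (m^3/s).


q = 53.8 / 24 = 2.2417 m^3/s


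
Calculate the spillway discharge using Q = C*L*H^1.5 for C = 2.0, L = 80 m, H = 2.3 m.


Q = 2.0 * 80 * 2.3^1.5 = 558.0996 m^3/s


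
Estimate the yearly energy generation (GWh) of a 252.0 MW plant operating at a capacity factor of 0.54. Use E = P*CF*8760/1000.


E = 252.0 * 0.54 * 8760 / 1000 = 1192.0608 GWh


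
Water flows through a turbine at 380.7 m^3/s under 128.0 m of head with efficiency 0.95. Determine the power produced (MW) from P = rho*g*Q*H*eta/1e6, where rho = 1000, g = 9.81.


P = 1000 * 9.81 * 380.7 * 128.0 * 0.95 / 1e6 = 454.1355 MW


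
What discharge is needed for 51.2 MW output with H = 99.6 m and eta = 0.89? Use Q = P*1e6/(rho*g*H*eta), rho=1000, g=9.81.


Q = 51.2 * 1e6 / (1000 * 9.81 * 99.6 * 0.89) = 58.8778 m^3/s


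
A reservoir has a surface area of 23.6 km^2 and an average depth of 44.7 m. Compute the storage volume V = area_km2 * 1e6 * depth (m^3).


V = 23.6 * 1e6 * 44.7 = 1.0549e+09 m^3


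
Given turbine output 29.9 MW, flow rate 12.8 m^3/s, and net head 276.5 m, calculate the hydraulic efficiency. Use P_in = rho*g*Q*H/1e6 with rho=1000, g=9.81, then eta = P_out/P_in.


P_in = 1000 * 9.81 * 12.8 * 276.5 / 1e6 = 34.7196 MW
eta = 29.9 / 34.7196 = 0.8612


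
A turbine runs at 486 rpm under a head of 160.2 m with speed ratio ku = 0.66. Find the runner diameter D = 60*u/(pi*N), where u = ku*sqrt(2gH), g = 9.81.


u = 0.66 * sqrt(2*9.81*160.2) = 37.0020 m/s
D = 60 * 37.0020 / (pi * 486) = 1.4541 m


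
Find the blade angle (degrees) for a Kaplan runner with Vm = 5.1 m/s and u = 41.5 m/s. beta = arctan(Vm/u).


beta = arctan(5.1 / 41.5) = 7.0060 degrees


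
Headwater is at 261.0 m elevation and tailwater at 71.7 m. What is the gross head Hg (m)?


Hg = 261.0 - 71.7 = 189.3000 m


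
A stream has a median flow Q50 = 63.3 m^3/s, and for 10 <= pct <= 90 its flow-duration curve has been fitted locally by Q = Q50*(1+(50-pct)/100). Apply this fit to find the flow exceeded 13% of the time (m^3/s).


Q = 63.3 * (1 + (50 - 13)/100) = 86.7210 m^3/s


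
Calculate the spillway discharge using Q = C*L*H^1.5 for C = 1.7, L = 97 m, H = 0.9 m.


Q = 1.7 * 97 * 0.9^1.5 = 140.7941 m^3/s


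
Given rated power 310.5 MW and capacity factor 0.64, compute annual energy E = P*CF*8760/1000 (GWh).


E = 310.5 * 0.64 * 8760 / 1000 = 1740.7872 GWh


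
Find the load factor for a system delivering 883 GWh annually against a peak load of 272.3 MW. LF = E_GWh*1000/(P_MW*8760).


LF = 883 * 1000 / (272.3 * 8760) = 0.3702


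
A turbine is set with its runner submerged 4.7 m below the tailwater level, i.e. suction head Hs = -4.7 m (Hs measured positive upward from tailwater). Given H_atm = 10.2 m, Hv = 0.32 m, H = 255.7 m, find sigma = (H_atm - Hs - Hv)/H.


sigma = (10.2 - (-4.7) - 0.32) / 255.7 = 0.0570


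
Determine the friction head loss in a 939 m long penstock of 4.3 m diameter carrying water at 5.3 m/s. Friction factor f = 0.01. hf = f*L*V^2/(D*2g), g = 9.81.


hf = 0.01 * 939 * 5.3^2 / (4.3 * 2 * 9.81) = 3.1264 m


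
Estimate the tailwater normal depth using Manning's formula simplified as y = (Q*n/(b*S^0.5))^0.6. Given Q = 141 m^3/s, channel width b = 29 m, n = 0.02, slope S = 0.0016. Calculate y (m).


y = (141 * 0.02 / (29 * 0.0016^0.5))^0.6 = 1.7040 m


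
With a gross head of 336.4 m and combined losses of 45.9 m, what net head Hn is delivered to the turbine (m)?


Hn = 336.4 - 45.9 = 290.5000 m


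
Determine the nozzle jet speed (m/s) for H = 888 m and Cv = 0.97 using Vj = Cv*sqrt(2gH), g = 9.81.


Vj = 0.97 * sqrt(2*9.81*888) = 128.0347 m/s


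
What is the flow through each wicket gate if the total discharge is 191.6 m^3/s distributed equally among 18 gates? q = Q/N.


q = 191.6 / 18 = 10.6444 m^3/s


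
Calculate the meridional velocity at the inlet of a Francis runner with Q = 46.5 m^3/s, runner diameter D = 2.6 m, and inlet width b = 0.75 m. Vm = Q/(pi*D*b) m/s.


Vm = 46.5 / (pi * 2.6 * 0.75) = 7.5905 m/s


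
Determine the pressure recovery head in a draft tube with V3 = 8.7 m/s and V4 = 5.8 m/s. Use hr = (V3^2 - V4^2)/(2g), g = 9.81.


hr = (8.7^2 - 5.8^2) / (2*9.81) = 2.1432 m


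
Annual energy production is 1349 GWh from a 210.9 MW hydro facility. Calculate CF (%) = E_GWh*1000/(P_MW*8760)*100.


CF = 1349 * 1000 / (210.9 * 8760) * 100 = 73.0182 %


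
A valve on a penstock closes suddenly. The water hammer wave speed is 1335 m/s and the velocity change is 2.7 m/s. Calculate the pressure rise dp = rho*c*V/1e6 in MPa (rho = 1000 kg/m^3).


dp = 1000 * 1335 * 2.7 / 1e6 = 3.6045 MPa


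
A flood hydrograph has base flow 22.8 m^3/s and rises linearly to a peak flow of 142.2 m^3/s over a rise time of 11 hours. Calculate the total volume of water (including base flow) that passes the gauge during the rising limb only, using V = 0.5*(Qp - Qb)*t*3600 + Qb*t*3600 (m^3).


V = 0.5*(142.2 - 22.8)*11*3600 + 22.8*11*3600 = 3.2670e+06 m^3


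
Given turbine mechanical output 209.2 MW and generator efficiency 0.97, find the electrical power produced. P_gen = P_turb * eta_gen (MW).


P_gen = 209.2 * 0.97 = 202.9240 MW


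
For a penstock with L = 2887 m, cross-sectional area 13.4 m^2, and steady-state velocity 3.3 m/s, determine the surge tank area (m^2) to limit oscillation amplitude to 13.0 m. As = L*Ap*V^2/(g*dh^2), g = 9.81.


As = 2887 * 13.4 * 3.3^2 / (9.81 * 13.0^2) = 254.1112 m^2


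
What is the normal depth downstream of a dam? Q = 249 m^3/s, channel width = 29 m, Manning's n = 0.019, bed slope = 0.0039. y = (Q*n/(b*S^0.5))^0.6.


y = (249 * 0.019 / (29 * 0.0039^0.5))^0.6 = 1.7792 m


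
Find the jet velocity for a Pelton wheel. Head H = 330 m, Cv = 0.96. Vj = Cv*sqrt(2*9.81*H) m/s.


Vj = 0.96 * sqrt(2*9.81*330) = 77.2463 m/s


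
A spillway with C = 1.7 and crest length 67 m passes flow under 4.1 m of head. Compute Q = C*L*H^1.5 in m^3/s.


Q = 1.7 * 67 * 4.1^1.5 = 945.5827 m^3/s


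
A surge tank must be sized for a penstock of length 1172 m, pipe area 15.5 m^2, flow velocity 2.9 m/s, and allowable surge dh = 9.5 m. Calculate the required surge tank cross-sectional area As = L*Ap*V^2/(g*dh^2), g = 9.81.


As = 1172 * 15.5 * 2.9^2 / (9.81 * 9.5^2) = 172.5596 m^2


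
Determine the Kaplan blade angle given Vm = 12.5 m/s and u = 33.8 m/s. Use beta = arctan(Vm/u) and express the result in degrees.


beta = arctan(12.5 / 33.8) = 20.2955 degrees


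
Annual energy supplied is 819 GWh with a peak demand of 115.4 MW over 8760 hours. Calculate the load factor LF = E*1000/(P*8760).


LF = 819 * 1000 / (115.4 * 8760) = 0.8102


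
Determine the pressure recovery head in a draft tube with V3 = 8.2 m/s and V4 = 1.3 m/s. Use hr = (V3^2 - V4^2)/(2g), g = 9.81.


hr = (8.2^2 - 1.3^2) / (2*9.81) = 3.3410 m


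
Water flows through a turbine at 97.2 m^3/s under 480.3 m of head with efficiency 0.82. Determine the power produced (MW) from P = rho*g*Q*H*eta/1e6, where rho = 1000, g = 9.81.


P = 1000 * 9.81 * 97.2 * 480.3 * 0.82 / 1e6 = 375.5448 MW


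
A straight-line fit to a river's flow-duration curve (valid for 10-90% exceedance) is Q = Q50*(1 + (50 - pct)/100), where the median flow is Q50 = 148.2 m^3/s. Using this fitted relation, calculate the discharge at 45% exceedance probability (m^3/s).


Q = 148.2 * (1 + (50 - 45)/100) = 155.6100 m^3/s


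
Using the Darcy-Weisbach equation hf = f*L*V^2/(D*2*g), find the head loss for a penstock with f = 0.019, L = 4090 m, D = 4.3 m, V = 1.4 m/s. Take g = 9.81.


hf = 0.019 * 4090 * 1.4^2 / (4.3 * 2 * 9.81) = 1.8054 m


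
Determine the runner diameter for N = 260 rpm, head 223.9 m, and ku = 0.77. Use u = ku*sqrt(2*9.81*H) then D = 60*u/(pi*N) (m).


u = 0.77 * sqrt(2*9.81*223.9) = 51.0349 m/s
D = 60 * 51.0349 / (pi * 260) = 3.7488 m


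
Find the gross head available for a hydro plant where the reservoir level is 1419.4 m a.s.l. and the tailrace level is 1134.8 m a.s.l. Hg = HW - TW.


Hg = 1419.4 - 1134.8 = 284.6000 m


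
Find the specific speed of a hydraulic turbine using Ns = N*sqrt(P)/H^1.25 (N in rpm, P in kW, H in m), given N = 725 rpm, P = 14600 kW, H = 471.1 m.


Ns = 725 * 14600^0.5 / 471.1^1.25 = 39.9138


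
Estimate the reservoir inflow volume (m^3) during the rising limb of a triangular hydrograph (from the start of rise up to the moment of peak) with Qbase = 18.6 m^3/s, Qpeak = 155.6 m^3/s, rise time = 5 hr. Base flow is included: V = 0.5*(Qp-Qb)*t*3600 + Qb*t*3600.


V = 0.5*(155.6 - 18.6)*5*3600 + 18.6*5*3600 = 1.5678e+06 m^3


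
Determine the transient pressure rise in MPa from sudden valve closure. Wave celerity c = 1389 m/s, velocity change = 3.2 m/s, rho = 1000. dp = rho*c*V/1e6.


dp = 1000 * 1389 * 3.2 / 1e6 = 4.4448 MPa


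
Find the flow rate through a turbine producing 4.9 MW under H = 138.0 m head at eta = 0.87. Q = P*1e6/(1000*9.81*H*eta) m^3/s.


Q = 4.9 * 1e6 / (1000 * 9.81 * 138.0 * 0.87) = 4.1603 m^3/s


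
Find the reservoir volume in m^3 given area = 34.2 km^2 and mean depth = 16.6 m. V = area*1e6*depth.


V = 34.2 * 1e6 * 16.6 = 5.6772e+08 m^3


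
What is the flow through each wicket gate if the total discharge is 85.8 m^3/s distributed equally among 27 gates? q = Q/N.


q = 85.8 / 27 = 3.1778 m^3/s


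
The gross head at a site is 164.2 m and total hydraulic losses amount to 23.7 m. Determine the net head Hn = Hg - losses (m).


Hn = 164.2 - 23.7 = 140.5000 m


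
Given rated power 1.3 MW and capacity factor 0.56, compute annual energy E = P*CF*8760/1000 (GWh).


E = 1.3 * 0.56 * 8760 / 1000 = 6.3773 GWh


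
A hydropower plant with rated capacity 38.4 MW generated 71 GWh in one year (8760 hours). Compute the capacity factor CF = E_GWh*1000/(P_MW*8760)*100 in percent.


CF = 71 * 1000 / (38.4 * 8760) * 100 = 21.1068 %


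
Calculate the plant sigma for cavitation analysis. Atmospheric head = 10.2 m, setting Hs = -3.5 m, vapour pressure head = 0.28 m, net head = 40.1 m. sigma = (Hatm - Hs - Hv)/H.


sigma = (10.2 - (-3.5) - 0.28) / 40.1 = 0.3347


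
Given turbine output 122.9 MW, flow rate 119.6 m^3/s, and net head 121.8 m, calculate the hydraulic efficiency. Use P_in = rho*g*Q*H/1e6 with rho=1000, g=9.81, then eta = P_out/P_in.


P_in = 1000 * 9.81 * 119.6 * 121.8 / 1e6 = 142.9050 MW
eta = 122.9 / 142.9050 = 0.8600


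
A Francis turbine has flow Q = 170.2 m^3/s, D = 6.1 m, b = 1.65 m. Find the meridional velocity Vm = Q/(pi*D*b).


Vm = 170.2 / (pi * 6.1 * 1.65) = 5.3826 m/s


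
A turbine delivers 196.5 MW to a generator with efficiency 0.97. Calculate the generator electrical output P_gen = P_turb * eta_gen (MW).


P_gen = 196.5 * 0.97 = 190.6050 MW


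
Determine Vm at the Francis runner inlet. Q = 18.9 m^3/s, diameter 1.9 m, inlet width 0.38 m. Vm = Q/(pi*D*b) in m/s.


Vm = 18.9 / (pi * 1.9 * 0.38) = 8.3325 m/s


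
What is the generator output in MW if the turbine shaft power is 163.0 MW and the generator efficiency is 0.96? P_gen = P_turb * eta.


P_gen = 163.0 * 0.96 = 156.4800 MW


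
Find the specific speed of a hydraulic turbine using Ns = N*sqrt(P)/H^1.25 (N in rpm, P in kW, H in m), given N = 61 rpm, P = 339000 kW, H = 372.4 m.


Ns = 61 * 339000^0.5 / 372.4^1.25 = 21.7104


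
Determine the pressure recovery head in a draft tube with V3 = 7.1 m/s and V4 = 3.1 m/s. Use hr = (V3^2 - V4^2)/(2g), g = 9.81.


hr = (7.1^2 - 3.1^2) / (2*9.81) = 2.0795 m


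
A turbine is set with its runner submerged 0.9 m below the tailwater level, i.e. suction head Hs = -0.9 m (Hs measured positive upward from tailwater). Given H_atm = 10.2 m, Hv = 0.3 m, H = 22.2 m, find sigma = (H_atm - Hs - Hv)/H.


sigma = (10.2 - (-0.9) - 0.3) / 22.2 = 0.4865


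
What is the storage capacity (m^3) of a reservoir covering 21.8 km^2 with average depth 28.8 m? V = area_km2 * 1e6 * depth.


V = 21.8 * 1e6 * 28.8 = 6.2784e+08 m^3


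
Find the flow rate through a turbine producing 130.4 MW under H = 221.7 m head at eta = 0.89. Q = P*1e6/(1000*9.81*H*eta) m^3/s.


Q = 130.4 * 1e6 / (1000 * 9.81 * 221.7 * 0.89) = 67.3679 m^3/s


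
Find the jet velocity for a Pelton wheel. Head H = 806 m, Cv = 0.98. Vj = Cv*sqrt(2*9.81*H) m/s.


Vj = 0.98 * sqrt(2*9.81*806) = 123.2376 m/s


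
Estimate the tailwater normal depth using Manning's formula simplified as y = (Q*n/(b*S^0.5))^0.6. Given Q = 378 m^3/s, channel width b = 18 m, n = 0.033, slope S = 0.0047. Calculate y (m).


y = (378 * 0.033 / (18 * 0.0047^0.5))^0.6 = 4.0069 m


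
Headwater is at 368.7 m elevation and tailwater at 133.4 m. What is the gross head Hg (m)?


Hg = 368.7 - 133.4 = 235.3000 m


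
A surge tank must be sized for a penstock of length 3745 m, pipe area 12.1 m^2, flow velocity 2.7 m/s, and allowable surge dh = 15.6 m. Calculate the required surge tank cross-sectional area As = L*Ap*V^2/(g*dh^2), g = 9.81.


As = 3745 * 12.1 * 2.7^2 / (9.81 * 15.6^2) = 138.3715 m^2


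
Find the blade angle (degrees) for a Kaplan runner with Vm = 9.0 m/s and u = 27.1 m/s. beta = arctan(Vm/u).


beta = arctan(9.0 / 27.1) = 18.3715 degrees


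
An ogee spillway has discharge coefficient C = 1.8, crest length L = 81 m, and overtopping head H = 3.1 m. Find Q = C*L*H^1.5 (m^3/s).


Q = 1.8 * 81 * 3.1^1.5 = 795.7929 m^3/s


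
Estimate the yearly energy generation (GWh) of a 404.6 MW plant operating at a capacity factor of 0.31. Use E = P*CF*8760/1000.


E = 404.6 * 0.31 * 8760 / 1000 = 1098.7318 GWh


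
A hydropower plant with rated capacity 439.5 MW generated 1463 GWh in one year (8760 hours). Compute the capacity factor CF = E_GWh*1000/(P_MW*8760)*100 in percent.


CF = 1463 * 1000 / (439.5 * 8760) * 100 = 37.9998 %


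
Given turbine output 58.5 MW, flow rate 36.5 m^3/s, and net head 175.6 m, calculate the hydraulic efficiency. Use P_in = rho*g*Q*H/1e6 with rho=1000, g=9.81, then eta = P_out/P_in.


P_in = 1000 * 9.81 * 36.5 * 175.6 / 1e6 = 62.8762 MW
eta = 58.5 / 62.8762 = 0.9304


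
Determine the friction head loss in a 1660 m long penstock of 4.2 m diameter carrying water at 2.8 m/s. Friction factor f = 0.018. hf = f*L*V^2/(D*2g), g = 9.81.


hf = 0.018 * 1660 * 2.8^2 / (4.2 * 2 * 9.81) = 2.8428 m


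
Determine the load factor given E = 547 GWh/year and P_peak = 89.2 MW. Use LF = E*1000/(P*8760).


LF = 547 * 1000 / (89.2 * 8760) = 0.7000


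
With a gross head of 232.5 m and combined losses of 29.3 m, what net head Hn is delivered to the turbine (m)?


Hn = 232.5 - 29.3 = 203.2000 m


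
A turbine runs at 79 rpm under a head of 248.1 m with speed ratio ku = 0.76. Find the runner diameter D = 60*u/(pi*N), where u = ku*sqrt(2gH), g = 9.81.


u = 0.76 * sqrt(2*9.81*248.1) = 53.0245 m/s
D = 60 * 53.0245 / (pi * 79) = 12.8189 m


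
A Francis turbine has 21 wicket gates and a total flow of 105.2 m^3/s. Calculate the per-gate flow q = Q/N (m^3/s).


q = 105.2 / 21 = 5.0095 m^3/s


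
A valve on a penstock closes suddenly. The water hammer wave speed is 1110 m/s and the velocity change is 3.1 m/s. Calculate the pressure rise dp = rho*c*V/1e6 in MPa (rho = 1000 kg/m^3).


dp = 1000 * 1110 * 3.1 / 1e6 = 3.4410 MPa


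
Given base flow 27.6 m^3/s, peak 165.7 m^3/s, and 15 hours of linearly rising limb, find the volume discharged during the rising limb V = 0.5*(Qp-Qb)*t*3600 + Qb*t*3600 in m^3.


V = 0.5*(165.7 - 27.6)*15*3600 + 27.6*15*3600 = 5.2191e+06 m^3


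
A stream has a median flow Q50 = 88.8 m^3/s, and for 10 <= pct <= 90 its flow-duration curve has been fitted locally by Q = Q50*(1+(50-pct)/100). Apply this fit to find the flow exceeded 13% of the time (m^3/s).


Q = 88.8 * (1 + (50 - 13)/100) = 121.6560 m^3/s


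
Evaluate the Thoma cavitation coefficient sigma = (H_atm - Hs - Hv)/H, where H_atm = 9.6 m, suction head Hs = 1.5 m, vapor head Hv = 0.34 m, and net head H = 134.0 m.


sigma = (9.6 - 1.5 - 0.34) / 134.0 = 0.0579


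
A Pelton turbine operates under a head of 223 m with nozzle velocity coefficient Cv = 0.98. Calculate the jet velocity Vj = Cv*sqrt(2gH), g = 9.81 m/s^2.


Vj = 0.98 * sqrt(2*9.81*223) = 64.8228 m/s


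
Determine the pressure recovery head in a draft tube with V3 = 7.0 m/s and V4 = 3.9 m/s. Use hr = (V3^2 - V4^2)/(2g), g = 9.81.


hr = (7.0^2 - 3.9^2) / (2*9.81) = 1.7222 m


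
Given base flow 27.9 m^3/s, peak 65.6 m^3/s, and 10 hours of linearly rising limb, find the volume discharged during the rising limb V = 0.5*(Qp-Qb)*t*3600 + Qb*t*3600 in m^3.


V = 0.5*(65.6 - 27.9)*10*3600 + 27.9*10*3600 = 1.6830e+06 m^3


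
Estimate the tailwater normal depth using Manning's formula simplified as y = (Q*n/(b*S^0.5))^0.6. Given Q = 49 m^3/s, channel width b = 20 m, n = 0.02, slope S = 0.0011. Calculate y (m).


y = (49 * 0.02 / (20 * 0.0011^0.5))^0.6 = 1.2639 m


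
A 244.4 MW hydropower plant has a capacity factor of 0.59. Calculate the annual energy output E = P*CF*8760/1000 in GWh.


E = 244.4 * 0.59 * 8760 / 1000 = 1263.1570 GWh


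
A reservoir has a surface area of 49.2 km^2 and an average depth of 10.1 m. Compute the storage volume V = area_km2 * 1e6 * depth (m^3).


V = 49.2 * 1e6 * 10.1 = 4.9692e+08 m^3


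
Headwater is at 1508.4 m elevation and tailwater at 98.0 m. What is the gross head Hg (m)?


Hg = 1508.4 - 98.0 = 1410.4000 m


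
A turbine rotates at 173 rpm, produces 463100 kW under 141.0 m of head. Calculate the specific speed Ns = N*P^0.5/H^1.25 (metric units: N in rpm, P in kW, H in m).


Ns = 173 * 463100^0.5 / 141.0^1.25 = 242.3035


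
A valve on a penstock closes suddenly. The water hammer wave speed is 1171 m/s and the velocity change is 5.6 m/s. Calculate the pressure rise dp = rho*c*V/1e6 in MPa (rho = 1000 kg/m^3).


dp = 1000 * 1171 * 5.6 / 1e6 = 6.5576 MPa


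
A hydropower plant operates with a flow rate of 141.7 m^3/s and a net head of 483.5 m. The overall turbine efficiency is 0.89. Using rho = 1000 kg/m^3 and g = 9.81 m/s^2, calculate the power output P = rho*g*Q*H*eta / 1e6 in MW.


P = 1000 * 9.81 * 141.7 * 483.5 * 0.89 / 1e6 = 598.1710 MW


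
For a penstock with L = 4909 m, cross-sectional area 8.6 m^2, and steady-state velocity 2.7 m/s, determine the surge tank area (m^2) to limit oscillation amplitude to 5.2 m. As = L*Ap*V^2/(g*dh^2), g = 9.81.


As = 4909 * 8.6 * 2.7^2 / (9.81 * 5.2^2) = 1160.2279 m^2


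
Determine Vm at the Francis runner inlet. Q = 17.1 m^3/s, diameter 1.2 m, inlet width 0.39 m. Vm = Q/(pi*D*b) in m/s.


Vm = 17.1 / (pi * 1.2 * 0.39) = 11.6306 m/s


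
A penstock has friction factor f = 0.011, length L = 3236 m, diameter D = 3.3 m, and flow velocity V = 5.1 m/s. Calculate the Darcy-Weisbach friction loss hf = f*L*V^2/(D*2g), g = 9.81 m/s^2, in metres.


hf = 0.011 * 3236 * 5.1^2 / (3.3 * 2 * 9.81) = 14.2998 m


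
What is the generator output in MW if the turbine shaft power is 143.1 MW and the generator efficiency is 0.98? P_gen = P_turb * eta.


P_gen = 143.1 * 0.98 = 140.2380 MW


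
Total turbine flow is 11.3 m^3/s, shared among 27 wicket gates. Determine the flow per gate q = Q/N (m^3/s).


q = 11.3 / 27 = 0.4185 m^3/s


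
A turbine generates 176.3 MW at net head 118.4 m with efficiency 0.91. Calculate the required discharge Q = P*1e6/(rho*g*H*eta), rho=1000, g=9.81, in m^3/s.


Q = 176.3 * 1e6 / (1000 * 9.81 * 118.4 * 0.91) = 166.7978 m^3/s


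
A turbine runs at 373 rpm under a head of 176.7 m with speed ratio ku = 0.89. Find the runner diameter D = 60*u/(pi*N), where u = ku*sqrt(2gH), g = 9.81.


u = 0.89 * sqrt(2*9.81*176.7) = 52.4032 m/s
D = 60 * 52.4032 / (pi * 373) = 2.6832 m


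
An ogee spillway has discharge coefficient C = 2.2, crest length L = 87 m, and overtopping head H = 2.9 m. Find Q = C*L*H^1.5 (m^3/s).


Q = 2.2 * 87 * 2.9^1.5 = 945.2331 m^3/s


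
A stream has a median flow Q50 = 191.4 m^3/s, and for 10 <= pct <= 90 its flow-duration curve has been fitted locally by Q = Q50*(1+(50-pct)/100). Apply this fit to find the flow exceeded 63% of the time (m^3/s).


Q = 191.4 * (1 + (50 - 63)/100) = 166.5180 m^3/s


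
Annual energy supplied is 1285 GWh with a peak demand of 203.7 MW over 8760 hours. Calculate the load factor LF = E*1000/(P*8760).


LF = 1285 * 1000 / (203.7 * 8760) = 0.7201


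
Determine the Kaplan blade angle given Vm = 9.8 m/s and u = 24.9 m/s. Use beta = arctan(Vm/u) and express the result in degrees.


beta = arctan(9.8 / 24.9) = 21.4833 degrees


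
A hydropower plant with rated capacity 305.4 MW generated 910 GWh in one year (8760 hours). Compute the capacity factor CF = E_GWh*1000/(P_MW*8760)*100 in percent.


CF = 910 * 1000 / (305.4 * 8760) * 100 = 34.0148 %


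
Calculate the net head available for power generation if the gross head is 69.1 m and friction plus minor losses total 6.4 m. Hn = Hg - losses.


Hn = 69.1 - 6.4 = 62.7000 m


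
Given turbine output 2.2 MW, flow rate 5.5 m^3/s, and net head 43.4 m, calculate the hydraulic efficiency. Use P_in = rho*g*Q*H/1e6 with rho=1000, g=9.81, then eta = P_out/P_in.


P_in = 1000 * 9.81 * 5.5 * 43.4 / 1e6 = 2.3416 MW
eta = 2.2 / 2.3416 = 0.9395


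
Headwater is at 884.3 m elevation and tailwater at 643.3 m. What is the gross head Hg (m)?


Hg = 884.3 - 643.3 = 241.0000 m


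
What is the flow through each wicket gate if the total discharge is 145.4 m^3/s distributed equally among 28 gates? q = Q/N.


q = 145.4 / 28 = 5.1929 m^3/s


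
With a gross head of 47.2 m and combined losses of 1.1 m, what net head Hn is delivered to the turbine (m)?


Hn = 47.2 - 1.1 = 46.1000 m


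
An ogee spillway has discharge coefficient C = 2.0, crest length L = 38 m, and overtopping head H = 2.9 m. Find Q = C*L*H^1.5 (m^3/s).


Q = 2.0 * 38 * 2.9^1.5 = 375.3277 m^3/s


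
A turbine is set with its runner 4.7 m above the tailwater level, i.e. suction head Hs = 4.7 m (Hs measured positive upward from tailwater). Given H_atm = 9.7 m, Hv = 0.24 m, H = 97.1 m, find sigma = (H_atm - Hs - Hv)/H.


sigma = (9.7 - 4.7 - 0.24) / 97.1 = 0.0490


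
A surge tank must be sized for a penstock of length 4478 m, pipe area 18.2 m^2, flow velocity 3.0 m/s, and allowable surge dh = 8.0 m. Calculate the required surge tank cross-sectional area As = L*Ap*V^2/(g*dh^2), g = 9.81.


As = 4478 * 18.2 * 3.0^2 / (9.81 * 8.0^2) = 1168.2856 m^2


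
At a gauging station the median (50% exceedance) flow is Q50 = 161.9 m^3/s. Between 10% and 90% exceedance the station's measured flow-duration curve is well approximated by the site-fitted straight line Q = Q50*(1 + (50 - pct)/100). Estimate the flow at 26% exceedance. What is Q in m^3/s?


Q = 161.9 * (1 + (50 - 26)/100) = 200.7560 m^3/s


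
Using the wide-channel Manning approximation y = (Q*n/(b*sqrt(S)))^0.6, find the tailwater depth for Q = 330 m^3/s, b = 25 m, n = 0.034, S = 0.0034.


y = (330 * 0.034 / (25 * 0.0034^0.5))^0.6 = 3.4024 m


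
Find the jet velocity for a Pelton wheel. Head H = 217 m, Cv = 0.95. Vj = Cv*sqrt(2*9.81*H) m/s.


Vj = 0.95 * sqrt(2*9.81*217) = 61.9873 m/s


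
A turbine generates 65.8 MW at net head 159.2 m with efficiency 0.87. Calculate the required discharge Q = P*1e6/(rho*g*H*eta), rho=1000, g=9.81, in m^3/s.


Q = 65.8 * 1e6 / (1000 * 9.81 * 159.2 * 0.87) = 48.4278 m^3/s


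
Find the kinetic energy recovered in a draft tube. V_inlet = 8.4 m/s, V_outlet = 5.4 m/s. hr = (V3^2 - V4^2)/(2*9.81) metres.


hr = (8.4^2 - 5.4^2) / (2*9.81) = 2.1101 m


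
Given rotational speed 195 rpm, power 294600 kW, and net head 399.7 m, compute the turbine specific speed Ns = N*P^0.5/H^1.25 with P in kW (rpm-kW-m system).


Ns = 195 * 294600^0.5 / 399.7^1.25 = 59.2220


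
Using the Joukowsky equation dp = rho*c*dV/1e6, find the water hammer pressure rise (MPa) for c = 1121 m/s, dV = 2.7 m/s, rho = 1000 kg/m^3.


dp = 1000 * 1121 * 2.7 / 1e6 = 3.0267 MPa


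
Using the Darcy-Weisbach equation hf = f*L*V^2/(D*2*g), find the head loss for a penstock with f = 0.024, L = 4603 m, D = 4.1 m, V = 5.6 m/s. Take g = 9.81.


hf = 0.024 * 4603 * 5.6^2 / (4.1 * 2 * 9.81) = 43.0671 m


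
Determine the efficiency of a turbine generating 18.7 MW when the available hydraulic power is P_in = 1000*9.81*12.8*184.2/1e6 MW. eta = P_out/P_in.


P_in = 1000 * 9.81 * 12.8 * 184.2 / 1e6 = 23.1296 MW
eta = 18.7 / 23.1296 = 0.8085


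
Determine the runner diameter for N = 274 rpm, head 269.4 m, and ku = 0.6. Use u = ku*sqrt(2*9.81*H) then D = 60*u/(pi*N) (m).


u = 0.6 * sqrt(2*9.81*269.4) = 43.6214 m/s
D = 60 * 43.6214 / (pi * 274) = 3.0405 m


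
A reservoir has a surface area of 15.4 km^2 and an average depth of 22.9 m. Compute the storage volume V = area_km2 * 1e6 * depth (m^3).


V = 15.4 * 1e6 * 22.9 = 3.5266e+08 m^3


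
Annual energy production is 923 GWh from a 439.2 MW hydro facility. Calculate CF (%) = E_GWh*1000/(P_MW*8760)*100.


CF = 923 * 1000 / (439.2 * 8760) * 100 = 23.9903 %


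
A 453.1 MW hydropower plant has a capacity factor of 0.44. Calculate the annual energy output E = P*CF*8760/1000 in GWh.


E = 453.1 * 0.44 * 8760 / 1000 = 1746.4286 GWh


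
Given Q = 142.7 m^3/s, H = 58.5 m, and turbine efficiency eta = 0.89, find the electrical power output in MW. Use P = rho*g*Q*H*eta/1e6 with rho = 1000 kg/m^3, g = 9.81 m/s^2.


P = 1000 * 9.81 * 142.7 * 58.5 * 0.89 / 1e6 = 72.8851 MW


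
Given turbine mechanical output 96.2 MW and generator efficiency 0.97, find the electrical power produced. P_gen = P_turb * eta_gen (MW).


P_gen = 96.2 * 0.97 = 93.3140 MW


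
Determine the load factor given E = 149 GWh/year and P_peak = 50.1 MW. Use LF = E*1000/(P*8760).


LF = 149 * 1000 / (50.1 * 8760) = 0.3395


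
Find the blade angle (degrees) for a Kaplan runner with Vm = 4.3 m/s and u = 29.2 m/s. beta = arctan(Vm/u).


beta = arctan(4.3 / 29.2) = 8.3772 degrees


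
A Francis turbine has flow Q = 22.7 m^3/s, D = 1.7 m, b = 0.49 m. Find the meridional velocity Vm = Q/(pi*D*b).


Vm = 22.7 / (pi * 1.7 * 0.49) = 8.6742 m/s


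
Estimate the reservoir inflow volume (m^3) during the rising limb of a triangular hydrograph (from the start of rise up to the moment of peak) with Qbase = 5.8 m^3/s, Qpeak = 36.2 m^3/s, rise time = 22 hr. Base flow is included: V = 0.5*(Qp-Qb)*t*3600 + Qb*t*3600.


V = 0.5*(36.2 - 5.8)*22*3600 + 5.8*22*3600 = 1.6632e+06 m^3
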